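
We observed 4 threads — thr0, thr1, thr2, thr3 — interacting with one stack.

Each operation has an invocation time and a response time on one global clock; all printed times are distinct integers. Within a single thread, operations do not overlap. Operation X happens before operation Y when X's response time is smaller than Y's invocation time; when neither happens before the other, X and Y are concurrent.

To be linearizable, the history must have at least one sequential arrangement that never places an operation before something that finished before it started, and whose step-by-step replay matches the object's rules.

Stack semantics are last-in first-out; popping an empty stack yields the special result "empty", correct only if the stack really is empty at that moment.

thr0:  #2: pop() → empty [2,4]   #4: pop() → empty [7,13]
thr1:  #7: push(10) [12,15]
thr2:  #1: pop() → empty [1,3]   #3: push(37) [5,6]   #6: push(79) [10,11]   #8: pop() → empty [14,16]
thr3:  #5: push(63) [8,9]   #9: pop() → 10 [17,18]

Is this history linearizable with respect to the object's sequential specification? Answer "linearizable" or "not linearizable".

cut after 12 events: linearizable; cut after 13 events (#4 responds, time 13): not linearizable
all 6 real-time-respecting orders fail — 6 completed stack operations, no legal replay
no escape via the 1 pending operation (#7): every completion choice fails
sample order #1, #2, #3, #4, #5, #6 (pending dropped) stalls at step 4 — #4 pop() → empty has no legal effect
sample order #1, #2, #3, #5, #4, #6 (pending dropped) stalls at step 5 — #4 pop() → empty has no legal effect

not linearizable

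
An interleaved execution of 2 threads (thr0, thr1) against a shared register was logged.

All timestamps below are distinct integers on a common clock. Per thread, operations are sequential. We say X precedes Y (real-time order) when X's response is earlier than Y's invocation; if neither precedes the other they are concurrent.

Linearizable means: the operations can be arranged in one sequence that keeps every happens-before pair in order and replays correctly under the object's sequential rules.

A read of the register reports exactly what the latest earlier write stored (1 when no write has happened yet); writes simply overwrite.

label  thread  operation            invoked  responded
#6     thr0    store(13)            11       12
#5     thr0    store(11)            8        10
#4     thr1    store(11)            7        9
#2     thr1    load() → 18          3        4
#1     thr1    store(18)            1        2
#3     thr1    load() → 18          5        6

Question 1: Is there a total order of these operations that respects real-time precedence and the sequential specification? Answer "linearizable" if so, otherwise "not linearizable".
linearizable

a witness: #1, #2, #3, #4, #5, #6
step 1: #1 store(18) — value 18
step 2: #2 load() → 18 — value 18
step 3: #3 load() → 18 — value 18
step 4: #4 store(11) — value 11
step 5: #5 store(11) — value 11
step 6: #6 store(13) — value 13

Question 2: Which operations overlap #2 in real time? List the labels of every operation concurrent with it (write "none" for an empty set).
none

overlap test against #2 [3,4]: concurrent iff the interval meets 3..4
#1 [1,2]: before
#3 [5,6]: after
#4 [7,9]: after
#5 [8,10]: after
#6 [11,12]: after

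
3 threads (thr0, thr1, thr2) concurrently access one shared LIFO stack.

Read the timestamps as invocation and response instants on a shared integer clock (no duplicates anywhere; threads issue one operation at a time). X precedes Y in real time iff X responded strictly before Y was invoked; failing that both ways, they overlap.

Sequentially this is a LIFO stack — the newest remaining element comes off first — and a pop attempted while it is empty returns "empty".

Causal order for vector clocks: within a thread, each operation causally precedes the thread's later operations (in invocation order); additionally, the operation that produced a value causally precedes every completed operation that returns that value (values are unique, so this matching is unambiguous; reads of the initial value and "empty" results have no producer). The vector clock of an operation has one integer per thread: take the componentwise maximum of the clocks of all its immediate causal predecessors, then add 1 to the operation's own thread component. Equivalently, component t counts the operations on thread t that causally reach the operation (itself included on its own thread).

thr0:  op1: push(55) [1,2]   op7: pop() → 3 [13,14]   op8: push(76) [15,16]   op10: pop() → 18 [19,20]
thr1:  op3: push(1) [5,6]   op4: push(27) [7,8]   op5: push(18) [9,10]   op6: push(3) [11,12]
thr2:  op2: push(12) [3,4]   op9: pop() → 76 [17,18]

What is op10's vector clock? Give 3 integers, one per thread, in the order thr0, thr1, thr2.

op2, invoked 3, has no incoming edges; only thr2's bump applies → (0, 0, 1)
op3, invoked 5, has no incoming edges; only thr1's bump applies → (0, 1, 0)
op1, invoked 1, has no incoming edges; only thr0's bump applies → (1, 0, 0)
op4, invoked 7, takes VC(op3)=(0, 1, 0) under max, adds 1 for thr1 → (0, 2, 0)
op5, invoked 9, takes VC(op4)=(0, 2, 0) under max, adds 1 for thr1 → (0, 3, 0)
op6, invoked 11, takes VC(op5)=(0, 3, 0) under max, adds 1 for thr1 → (0, 4, 0)
op7, invoked 13, takes VC(op1)=(1, 0, 0), VC(op6)=(0, 4, 0) under max, adds 1 for thr0 → (2, 4, 0)
op8, invoked 15, takes VC(op7)=(2, 4, 0) under max, adds 1 for thr0 → (3, 4, 0)
op10, invoked 19, takes VC(op5)=(0, 3, 0), VC(op8)=(3, 4, 0) under max, adds 1 for thr0 → (4, 4, 0)
op9, invoked 17, takes VC(op2)=(0, 0, 1), VC(op8)=(3, 4, 0) under max, adds 1 for thr2 → (3, 4, 2)
target: VC(op10) = (4, 4, 0)

(4, 4, 0)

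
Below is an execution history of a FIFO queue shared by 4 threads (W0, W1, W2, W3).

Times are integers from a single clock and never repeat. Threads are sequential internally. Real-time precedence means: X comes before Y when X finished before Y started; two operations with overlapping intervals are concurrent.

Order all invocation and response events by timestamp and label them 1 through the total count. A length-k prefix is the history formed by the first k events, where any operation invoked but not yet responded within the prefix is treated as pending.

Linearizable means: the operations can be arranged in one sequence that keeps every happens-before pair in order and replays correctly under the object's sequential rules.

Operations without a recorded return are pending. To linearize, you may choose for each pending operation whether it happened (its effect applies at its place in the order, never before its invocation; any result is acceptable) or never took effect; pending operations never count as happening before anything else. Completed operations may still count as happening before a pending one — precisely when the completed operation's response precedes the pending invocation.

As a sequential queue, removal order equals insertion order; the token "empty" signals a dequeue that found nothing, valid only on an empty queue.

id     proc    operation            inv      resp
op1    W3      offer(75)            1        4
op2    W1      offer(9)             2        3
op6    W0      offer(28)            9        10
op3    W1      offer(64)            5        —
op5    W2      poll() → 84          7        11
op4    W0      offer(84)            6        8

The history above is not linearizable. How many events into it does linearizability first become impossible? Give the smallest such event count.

11

events 1..10 are linearizable, e.g. via op1, op2, op3, op4, op5, op6:
step 1: op1 offer(75) — queue <75>
step 2: op2 offer(9) — queue <75,9>
step 3: op3 offer(64) (pending, included) — queue <75,9,64>
step 4: op4 offer(84) — queue <75,9,64,84>
step 5: op5 poll() (pending, included) — queue <9,64,84>
step 6: op6 offer(28) — queue <9,64,84,28>
adding event 11 (op5 responds at 11) leaves no legal real-time order
no escape via the 1 pending operation (op3): every completion choice fails
e.g. op1, op2, op4, op5, op6 (pending dropped): illegal at step 4, since op5 poll() → 84 cannot apply there
e.g. op1, op2, op4, op6, op5 (pending dropped): illegal at step 5, since op5 poll() → 84 cannot apply there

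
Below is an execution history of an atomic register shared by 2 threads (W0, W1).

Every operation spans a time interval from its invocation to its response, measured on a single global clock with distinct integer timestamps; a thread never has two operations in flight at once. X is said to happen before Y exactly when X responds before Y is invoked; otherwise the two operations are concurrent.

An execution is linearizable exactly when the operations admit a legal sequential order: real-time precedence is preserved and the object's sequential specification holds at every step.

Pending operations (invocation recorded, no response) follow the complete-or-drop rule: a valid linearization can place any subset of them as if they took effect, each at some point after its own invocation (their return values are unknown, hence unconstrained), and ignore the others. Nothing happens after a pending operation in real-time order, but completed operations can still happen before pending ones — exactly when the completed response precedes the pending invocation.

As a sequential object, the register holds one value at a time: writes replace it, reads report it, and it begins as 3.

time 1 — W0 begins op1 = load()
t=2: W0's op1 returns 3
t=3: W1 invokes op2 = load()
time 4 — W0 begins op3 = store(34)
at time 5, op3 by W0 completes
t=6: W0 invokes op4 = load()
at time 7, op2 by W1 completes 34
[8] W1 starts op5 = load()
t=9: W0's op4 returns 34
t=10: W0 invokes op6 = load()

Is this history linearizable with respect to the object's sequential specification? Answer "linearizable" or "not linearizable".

linearizable

one valid linearization: op1, op3, op2, op4
1. op1 load() → 3, leaving value 3
2. op3 store(34), leaving value 34
3. op2 load() → 34, leaving value 34
4. op4 load() → 34, leaving value 34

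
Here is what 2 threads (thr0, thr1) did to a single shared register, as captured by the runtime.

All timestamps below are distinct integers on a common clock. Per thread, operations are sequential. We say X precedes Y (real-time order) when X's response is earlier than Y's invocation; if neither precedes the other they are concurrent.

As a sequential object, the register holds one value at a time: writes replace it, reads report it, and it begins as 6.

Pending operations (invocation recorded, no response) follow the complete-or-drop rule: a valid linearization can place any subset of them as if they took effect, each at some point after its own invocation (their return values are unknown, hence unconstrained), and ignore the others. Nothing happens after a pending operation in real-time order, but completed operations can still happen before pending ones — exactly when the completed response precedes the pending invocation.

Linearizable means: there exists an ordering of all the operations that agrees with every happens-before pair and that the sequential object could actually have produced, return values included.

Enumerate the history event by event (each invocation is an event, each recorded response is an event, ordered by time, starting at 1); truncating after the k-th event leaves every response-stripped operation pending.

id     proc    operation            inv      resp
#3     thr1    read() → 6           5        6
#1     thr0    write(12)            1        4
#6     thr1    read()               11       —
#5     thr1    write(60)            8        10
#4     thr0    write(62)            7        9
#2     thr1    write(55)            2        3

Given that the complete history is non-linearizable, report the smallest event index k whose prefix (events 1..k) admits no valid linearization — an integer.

6

a valid linearization of events 1..5 exists, for instance #1, #2:
step 1: #1 write(12) — value 12
step 2: #2 write(55) — value 55
at event 6 (#3's time-6 response) nothing linearizes any more
take #1, #2, #3: step 3 already fails, because #3 read() → 6 cannot occur there
take #2, #1, #3: step 3 already fails, because #3 read() → 6 cannot occur there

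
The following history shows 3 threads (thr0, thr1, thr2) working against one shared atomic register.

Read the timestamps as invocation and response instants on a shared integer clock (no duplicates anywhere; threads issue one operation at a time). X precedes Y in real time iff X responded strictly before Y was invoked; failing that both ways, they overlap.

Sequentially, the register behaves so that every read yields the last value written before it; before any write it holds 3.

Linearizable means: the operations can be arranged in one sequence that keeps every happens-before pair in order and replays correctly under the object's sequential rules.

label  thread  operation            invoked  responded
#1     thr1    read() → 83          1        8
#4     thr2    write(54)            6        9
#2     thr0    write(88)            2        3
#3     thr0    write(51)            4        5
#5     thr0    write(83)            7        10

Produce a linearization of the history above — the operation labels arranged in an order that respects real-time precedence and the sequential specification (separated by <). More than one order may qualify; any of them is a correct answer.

step 1: #2 write(88) — value 88
step 2: #3 write(51) — value 51
step 3: #4 write(54) — value 54
step 4: #5 write(83) — value 83
step 5: #1 read() → 83 — value 83

#2 < #3 < #4 < #5 < #1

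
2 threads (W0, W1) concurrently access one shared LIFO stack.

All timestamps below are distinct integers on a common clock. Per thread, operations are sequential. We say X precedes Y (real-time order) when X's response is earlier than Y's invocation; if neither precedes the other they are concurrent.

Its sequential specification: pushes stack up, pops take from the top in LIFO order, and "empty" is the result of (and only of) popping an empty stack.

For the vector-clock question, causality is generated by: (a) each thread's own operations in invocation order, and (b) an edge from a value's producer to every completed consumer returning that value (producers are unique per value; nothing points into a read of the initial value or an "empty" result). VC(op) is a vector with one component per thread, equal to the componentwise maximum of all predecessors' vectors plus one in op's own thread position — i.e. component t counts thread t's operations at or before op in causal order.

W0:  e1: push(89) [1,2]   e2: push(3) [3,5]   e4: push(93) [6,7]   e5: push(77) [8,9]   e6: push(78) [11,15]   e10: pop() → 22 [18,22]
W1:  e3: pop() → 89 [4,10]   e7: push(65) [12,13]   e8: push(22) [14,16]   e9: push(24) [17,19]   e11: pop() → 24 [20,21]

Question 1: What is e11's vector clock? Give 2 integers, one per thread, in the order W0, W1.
VC(e1, invoked at 1): no causal predecessors; +1 on W0 → (1, 0)
merge at e3 (invoked 4): VC(e1)=(1, 0), own-thread bump on W1 → (1, 1)
merge at e2 (invoked 3): VC(e1)=(1, 0), own-thread bump on W0 → (2, 0)
merge at e7 (invoked 12): VC(e3)=(1, 1), own-thread bump on W1 → (1, 2)
merge at e4 (invoked 6): VC(e2)=(2, 0), own-thread bump on W0 → (3, 0)
merge at e8 (invoked 14): VC(e7)=(1, 2), own-thread bump on W1 → (1, 3)
merge at e5 (invoked 8): VC(e4)=(3, 0), own-thread bump on W0 → (4, 0)
merge at e9 (invoked 17): VC(e8)=(1, 3), own-thread bump on W1 → (1, 4)
merge at e6 (invoked 11): VC(e5)=(4, 0), own-thread bump on W0 → (5, 0)
merge at e11 (invoked 20): VC(e9)=(1, 4), own-thread bump on W1 → (1, 5)
merge at e10 (invoked 18): VC(e6)=(5, 0), VC(e8)=(1, 3), own-thread bump on W0 → (6, 3)
target: VC(e11) = (1, 5)

(1, 5)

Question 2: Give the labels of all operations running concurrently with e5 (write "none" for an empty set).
overlap test against e5 [8,9]: concurrent iff the interval meets 8..9
e1 [1,2]: before
e2 [3,5]: before
e3 [4,10]: concurrent
e4 [6,7]: before
e6 [11,15]: after
e7 [12,13]: after
e8 [14,16]: after
e9 [17,19]: after
e10 [18,22]: after
e11 [20,21]: after

e3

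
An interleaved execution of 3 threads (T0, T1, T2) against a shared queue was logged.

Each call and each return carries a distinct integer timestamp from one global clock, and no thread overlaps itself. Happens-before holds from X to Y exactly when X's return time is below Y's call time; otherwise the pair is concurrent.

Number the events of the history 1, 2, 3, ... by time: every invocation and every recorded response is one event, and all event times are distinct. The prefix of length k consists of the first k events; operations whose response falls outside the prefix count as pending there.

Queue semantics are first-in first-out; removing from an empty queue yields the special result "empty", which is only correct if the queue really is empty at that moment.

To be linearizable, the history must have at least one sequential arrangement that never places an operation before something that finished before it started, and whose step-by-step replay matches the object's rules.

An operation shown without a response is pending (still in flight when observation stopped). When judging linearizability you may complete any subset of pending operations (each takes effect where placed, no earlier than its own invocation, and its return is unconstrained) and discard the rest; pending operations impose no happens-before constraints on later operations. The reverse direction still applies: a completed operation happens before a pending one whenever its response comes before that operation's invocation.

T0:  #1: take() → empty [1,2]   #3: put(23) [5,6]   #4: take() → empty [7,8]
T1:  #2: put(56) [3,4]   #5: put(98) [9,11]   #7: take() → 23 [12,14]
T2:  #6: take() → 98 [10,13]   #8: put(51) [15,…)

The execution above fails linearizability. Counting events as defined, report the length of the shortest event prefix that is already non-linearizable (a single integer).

8

events 1..7 are still linearizable — one witness is #1, #2, #3:
step 1: #1 take() → empty — queue <>
step 2: #2 put(56) — queue <56>
step 3: #3 put(23) — queue <56,23>
once event 8 joins (#4's response, time 8), exhaustive search finds no witness
e.g. #1, #2, #3, #4: illegal at step 4, since #4 take() → empty cannot apply there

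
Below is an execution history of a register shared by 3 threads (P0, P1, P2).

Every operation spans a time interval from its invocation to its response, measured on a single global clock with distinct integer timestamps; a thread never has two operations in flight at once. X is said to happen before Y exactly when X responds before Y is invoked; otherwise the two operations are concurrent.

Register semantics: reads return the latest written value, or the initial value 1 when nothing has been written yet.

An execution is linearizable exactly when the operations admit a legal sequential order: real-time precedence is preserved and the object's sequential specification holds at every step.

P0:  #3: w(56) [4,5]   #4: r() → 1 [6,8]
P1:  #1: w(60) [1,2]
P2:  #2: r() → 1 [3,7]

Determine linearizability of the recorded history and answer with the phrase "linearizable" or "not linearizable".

already the first 7 events (up to #2's response at time 7) admit no linearization; the first 6 still do
no legal order exists: 2 real-time-consistent candidates over 3 completed register operations, all rejected
completion choices over the 1 pending operation (#4) were checked; none helps
take #1, #2, #3 (pending dropped): step 2 already fails, because #2 r() → 1 cannot occur there
take #1, #3, #2 (pending dropped): step 3 already fails, because #2 r() → 1 cannot occur there

not linearizable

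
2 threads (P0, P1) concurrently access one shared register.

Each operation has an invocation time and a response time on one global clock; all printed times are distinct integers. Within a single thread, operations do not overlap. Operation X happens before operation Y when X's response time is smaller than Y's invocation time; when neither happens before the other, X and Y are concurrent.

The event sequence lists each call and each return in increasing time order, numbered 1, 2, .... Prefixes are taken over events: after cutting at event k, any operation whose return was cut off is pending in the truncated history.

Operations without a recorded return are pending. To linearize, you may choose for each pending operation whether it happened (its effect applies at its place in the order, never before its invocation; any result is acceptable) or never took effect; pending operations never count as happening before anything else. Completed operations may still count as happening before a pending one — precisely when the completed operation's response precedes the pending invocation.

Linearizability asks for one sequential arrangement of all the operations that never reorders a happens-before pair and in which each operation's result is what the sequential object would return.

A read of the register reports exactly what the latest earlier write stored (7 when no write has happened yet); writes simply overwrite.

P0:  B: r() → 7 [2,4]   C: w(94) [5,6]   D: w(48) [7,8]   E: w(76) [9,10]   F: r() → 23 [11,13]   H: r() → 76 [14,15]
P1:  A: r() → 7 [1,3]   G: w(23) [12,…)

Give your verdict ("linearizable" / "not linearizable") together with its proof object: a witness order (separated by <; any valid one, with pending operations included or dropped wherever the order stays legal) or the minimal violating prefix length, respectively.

not linearizable — minimal violating prefix: 15 events

the violation lands at event 15, H's response at time 15: events 1..14 linearize, events 1..15 do not
2 orders of the 7 completed register ops respect real time; none is legal
no escape via the 1 pending operation (G): every completion choice fails
e.g. A, B, C, D, E, F, H (pending dropped): illegal at step 6, since F r() → 23 cannot apply there
e.g. B, A, C, D, E, F, H (pending dropped): illegal at step 6, since F r() → 23 cannot apply there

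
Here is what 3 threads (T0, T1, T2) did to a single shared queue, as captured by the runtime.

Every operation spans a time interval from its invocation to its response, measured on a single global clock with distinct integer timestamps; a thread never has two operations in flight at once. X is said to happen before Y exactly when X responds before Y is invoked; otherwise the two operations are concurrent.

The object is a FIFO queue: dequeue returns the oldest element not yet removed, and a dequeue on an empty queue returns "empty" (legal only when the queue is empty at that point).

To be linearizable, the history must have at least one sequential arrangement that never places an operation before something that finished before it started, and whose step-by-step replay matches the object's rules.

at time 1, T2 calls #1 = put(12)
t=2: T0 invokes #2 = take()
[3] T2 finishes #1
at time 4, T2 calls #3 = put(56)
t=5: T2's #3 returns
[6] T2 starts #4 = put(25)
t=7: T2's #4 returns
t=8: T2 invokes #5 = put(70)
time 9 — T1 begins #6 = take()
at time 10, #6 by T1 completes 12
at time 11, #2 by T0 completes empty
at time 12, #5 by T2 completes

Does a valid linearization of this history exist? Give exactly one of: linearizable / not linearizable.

a witness: #2, #1, #3, #4, #5, #6
step 1: #2 take() → empty — queue <>
step 2: #1 put(12) — queue <12>
step 3: #3 put(56) — queue <12,56>
step 4: #4 put(25) — queue <12,56,25>
step 5: #5 put(70) — queue <12,56,25,70>
step 6: #6 take() → 12 — queue <56,25,70>

linearizable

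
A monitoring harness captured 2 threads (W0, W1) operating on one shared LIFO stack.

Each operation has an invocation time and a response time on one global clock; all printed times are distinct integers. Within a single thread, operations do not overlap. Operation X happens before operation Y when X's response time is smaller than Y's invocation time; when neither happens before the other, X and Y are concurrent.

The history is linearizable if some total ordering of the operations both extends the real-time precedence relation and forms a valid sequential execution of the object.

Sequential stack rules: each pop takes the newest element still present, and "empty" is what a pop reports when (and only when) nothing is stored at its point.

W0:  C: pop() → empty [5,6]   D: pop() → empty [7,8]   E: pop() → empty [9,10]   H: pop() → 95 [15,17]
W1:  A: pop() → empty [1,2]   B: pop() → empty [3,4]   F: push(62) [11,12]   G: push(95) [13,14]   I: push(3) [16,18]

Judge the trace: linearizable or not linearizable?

one valid linearization: A, B, C, D, E, F, G, H, I
step 1: A pop() → empty — stack <>
step 2: B pop() → empty — stack <>
step 3: C pop() → empty — stack <>
step 4: D pop() → empty — stack <>
step 5: E pop() → empty — stack <>
step 6: F push(62) — stack <62>
step 7: G push(95) — stack <62,95>
step 8: H pop() → 95 — stack <62>
step 9: I push(3) — stack <62,3>

linearizable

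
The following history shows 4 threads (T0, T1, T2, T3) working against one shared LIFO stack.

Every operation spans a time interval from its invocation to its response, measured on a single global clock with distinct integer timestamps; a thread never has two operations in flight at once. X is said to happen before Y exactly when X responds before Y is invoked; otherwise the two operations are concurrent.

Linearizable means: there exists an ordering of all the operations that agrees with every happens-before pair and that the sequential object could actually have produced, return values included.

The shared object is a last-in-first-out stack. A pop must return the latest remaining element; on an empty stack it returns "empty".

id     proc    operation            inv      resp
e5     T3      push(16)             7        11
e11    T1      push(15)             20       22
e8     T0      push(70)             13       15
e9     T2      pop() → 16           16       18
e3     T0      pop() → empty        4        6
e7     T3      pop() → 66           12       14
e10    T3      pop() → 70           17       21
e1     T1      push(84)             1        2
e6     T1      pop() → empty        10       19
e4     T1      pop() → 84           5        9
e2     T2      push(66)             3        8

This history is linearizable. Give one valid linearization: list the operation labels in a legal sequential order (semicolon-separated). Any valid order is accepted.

step 1: e1 push(84) — stack <84>
step 2: e4 pop() → 84 — stack <>
step 3: e3 pop() → empty — stack <>
step 4: e5 push(16) — stack <16>
step 5: e2 push(66) — stack <16,66>
step 6: e7 pop() → 66 — stack <16>
step 7: e8 push(70) — stack <16,70>
step 8: e10 pop() → 70 — stack <16>
step 9: e9 pop() → 16 — stack <>
step 10: e6 pop() → empty — stack <>
step 11: e11 push(15) — stack <15>

e1; e4; e3; e5; e2; e7; e8; e10; e9; e6; e11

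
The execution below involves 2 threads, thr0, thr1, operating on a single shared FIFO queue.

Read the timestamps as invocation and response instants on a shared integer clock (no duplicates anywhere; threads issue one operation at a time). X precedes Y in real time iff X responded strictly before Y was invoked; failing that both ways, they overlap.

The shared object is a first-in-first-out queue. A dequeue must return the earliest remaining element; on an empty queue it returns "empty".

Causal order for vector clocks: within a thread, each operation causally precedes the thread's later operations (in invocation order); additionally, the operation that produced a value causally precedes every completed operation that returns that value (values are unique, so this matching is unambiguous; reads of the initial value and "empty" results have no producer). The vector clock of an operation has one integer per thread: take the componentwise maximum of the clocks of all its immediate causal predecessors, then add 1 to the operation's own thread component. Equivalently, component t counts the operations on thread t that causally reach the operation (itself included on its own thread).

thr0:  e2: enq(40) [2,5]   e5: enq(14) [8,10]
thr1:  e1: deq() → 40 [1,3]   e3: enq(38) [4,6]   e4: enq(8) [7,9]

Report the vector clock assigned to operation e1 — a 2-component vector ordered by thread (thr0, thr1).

invoked at 2, e2 has no predecessors; its own thr0 bump gives (1, 0)
merge at e1 (invoked 1): VC(e2)=(1, 0), own-thread bump on thr1 → (1, 1)
merge at e5 (invoked 8): VC(e2)=(1, 0), own-thread bump on thr0 → (2, 0)
merge at e3 (invoked 4): VC(e1)=(1, 1), own-thread bump on thr1 → (1, 2)
merge at e4 (invoked 7): VC(e3)=(1, 2), own-thread bump on thr1 → (1, 3)
target: VC(e1) = (1, 1)

(1, 1)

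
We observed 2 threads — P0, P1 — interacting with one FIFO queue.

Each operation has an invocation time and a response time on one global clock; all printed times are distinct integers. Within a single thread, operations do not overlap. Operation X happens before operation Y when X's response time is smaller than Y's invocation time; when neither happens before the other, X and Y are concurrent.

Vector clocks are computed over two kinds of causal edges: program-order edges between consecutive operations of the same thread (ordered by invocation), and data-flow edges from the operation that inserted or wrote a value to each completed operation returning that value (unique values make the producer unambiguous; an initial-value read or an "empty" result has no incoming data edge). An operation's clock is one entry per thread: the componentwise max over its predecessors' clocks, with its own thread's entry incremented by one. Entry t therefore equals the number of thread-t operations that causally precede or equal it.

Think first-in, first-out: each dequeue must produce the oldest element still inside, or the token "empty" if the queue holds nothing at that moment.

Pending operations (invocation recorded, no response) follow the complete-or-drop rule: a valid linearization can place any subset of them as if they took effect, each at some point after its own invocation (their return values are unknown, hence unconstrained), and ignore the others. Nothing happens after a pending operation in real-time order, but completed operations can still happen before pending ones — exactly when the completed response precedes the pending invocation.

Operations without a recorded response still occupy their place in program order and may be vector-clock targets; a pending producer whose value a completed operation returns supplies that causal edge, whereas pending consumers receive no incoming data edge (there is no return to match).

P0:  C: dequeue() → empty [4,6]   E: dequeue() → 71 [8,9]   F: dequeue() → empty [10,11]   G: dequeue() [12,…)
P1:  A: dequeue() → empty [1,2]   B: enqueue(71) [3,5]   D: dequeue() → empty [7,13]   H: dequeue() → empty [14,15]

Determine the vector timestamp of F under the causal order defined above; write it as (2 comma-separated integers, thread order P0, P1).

invoked at 1, A has no predecessors; its own P1 bump gives (0, 1)
invoked at 4, C has no predecessors; its own P0 bump gives (1, 0)
B (invocation 3): componentwise max over VC(A)=(0, 1), +1 at P1, giving (0, 2)
D (invocation 7): componentwise max over VC(B)=(0, 2), +1 at P1, giving (0, 3)
H (invocation 14): componentwise max over VC(D)=(0, 3), +1 at P1, giving (0, 4)
E (invocation 8): componentwise max over VC(B)=(0, 2), VC(C)=(1, 0), +1 at P0, giving (2, 2)
F (invocation 10): componentwise max over VC(E)=(2, 2), +1 at P0, giving (3, 2)
G (invocation 12): componentwise max over VC(F)=(3, 2), +1 at P0, giving (4, 2)
target: VC(F) = (3, 2)

(3, 2)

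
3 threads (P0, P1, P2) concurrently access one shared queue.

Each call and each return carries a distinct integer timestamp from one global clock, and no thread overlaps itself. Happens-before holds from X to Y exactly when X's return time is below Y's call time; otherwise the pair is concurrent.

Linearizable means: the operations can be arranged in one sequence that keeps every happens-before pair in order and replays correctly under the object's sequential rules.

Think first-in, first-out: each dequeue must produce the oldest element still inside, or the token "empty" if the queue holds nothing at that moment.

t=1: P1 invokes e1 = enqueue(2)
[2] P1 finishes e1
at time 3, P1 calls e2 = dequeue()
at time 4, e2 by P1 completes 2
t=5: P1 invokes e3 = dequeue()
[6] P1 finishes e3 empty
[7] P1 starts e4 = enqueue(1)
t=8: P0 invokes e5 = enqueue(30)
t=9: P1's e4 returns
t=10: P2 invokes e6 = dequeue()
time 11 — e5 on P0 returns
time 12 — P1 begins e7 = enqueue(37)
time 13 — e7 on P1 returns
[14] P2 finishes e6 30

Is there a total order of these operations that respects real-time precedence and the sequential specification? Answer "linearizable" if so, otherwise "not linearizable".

a witness: e1, e2, e3, e5, e4, e6, e7
after step 1 (e1 enqueue(2)): queue <2>
after step 2 (e2 dequeue() → 2): queue <>
after step 3 (e3 dequeue() → empty): queue <>
after step 4 (e5 enqueue(30)): queue <30>
after step 5 (e4 enqueue(1)): queue <30,1>
after step 6 (e6 dequeue() → 30): queue <1>
after step 7 (e7 enqueue(37)): queue <1,37>

linearizable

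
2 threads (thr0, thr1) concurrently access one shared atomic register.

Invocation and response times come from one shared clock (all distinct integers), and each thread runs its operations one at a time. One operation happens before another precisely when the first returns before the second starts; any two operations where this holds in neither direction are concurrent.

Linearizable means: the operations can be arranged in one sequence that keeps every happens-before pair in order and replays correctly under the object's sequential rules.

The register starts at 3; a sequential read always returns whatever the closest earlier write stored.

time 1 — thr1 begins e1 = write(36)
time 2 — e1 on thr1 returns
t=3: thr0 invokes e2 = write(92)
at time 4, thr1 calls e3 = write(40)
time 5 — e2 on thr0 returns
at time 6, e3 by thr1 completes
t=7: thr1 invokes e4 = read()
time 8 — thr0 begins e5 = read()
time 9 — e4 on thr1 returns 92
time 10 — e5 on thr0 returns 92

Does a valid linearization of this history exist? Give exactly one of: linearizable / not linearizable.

a witness: e1, e3, e2, e4, e5
after step 1 (e1 write(36)): value 36
after step 2 (e3 write(40)): value 40
after step 3 (e2 write(92)): value 92
after step 4 (e4 read() → 92): value 92
after step 5 (e5 read() → 92): value 92

linearizable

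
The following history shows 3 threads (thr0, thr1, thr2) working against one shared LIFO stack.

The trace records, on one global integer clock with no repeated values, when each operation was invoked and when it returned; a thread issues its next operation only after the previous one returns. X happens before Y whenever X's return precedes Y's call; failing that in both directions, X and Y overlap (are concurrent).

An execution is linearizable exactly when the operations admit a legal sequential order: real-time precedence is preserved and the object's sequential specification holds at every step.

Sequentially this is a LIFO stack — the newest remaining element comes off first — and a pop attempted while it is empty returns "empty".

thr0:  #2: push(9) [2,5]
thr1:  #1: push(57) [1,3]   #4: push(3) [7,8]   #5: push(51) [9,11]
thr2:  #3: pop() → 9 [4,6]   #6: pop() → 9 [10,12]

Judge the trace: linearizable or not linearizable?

events 1..11 are fine; event 12 — the response of #6 at time 12 — makes the prefix non-linearizable
the 6 completed operations admit 6 real-time orders; each fails the LIFO stack replay
sample order #1, #2, #3, #4, #5, #6 stalls at step 6 — #6 pop() → 9 has no legal effect
sample order #1, #2, #3, #4, #6, #5 stalls at step 5 — #6 pop() → 9 has no legal effect

not linearizable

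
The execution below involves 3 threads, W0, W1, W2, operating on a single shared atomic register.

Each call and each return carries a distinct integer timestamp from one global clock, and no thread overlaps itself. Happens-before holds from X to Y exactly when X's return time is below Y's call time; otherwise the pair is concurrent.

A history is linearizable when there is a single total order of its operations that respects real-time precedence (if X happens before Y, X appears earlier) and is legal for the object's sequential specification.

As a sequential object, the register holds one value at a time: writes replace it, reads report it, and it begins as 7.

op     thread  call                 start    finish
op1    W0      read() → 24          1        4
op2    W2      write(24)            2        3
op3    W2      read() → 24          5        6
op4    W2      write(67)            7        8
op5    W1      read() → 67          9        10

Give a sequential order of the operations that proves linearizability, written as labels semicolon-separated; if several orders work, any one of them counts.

op2; op1; op3; op4; op5

after step 1 (op2 write(24)): value 24
after step 2 (op1 read() → 24): value 24
after step 3 (op3 read() → 24): value 24
after step 4 (op4 write(67)): value 67
after step 5 (op5 read() → 67): value 67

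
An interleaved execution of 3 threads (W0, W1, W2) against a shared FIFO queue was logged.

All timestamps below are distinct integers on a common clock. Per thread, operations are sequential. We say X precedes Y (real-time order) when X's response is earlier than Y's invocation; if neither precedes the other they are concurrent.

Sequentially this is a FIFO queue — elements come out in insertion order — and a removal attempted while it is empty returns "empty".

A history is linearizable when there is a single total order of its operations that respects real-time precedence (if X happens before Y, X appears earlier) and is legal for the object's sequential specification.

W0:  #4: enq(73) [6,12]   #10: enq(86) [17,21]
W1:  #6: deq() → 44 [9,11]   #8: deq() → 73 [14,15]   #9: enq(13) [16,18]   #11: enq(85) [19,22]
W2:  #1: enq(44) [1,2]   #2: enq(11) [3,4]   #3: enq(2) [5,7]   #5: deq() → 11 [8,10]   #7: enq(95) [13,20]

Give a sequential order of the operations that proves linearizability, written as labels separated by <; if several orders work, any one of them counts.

step 1: #1 enq(44) — queue <44>
step 2: #2 enq(11) — queue <44,11>
step 3: #4 enq(73) — queue <44,11,73>
step 4: #3 enq(2) — queue <44,11,73,2>
step 5: #6 deq() → 44 — queue <11,73,2>
step 6: #5 deq() → 11 — queue <73,2>
step 7: #7 enq(95) — queue <73,2,95>
step 8: #8 deq() → 73 — queue <2,95>
step 9: #9 enq(13) — queue <2,95,13>
step 10: #10 enq(86) — queue <2,95,13,86>
step 11: #11 enq(85) — queue <2,95,13,86,85>

#1 < #2 < #4 < #3 < #6 < #5 < #7 < #8 < #9 < #10 < #11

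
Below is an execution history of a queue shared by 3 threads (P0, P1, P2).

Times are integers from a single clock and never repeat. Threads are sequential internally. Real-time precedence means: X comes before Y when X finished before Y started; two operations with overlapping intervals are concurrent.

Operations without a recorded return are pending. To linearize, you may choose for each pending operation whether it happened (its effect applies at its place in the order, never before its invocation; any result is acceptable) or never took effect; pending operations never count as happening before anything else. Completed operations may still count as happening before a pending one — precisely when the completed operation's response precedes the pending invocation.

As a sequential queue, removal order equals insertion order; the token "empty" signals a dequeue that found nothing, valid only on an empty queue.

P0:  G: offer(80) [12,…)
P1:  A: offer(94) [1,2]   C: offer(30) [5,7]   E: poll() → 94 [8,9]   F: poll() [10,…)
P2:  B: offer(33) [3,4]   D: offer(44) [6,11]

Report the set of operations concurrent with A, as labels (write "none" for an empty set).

overlap test against A [1,2]: concurrent iff the interval meets 1..2
B [3,4]: after
C [5,7]: after
D [6,11]: after
E [8,9]: after
F [10,…): after
G [12,…): after

none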